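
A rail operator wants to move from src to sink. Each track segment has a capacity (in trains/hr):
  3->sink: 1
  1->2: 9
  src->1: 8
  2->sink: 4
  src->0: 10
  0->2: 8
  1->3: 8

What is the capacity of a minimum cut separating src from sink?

Max flow = 5 (via 2 augmenting paths).
In the residual at optimum, the set reachable from src is {0, 1, 2, 3, src}.
Cut edges: 3->sink (cap 1), 2->sink (cap 4). Sum = 5.

5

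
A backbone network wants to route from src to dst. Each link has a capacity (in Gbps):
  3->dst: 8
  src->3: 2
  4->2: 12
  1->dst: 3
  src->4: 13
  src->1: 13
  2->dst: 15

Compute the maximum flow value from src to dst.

17

Augment src->3->dst: bottleneck 2. Total 2.
Augment src->1->dst: bottleneck 3. Total 5.
Augment src->4->2->dst: bottleneck 12. Total 17.
No augmenting path remains in the residual graph.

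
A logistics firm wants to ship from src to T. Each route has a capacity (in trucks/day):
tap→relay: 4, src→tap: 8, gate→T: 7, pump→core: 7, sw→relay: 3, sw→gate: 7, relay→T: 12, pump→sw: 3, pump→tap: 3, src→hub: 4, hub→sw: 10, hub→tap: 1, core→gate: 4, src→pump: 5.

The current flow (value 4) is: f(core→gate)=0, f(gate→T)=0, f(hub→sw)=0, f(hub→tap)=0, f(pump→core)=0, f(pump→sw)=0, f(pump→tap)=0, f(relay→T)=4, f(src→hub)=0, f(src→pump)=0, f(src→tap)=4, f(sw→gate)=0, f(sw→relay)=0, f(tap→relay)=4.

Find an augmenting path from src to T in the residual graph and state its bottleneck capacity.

src→hub→sw→gate→T, bottleneck 4

Residual along src→hub→sw→gate→T: src→hub: 4, hub→sw: 10, sw→gate: 7, gate→T: 7.
Bottleneck = min = 4.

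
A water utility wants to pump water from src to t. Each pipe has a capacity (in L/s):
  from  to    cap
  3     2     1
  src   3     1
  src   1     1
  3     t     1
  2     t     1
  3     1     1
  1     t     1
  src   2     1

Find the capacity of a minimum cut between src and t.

Max flow = 3 (via 3 augmenting paths).
In the residual at optimum, the set reachable from src is {src}.
Cut edges: src→3 (cap 1), src→2 (cap 1), src→1 (cap 1). Sum = 3.

3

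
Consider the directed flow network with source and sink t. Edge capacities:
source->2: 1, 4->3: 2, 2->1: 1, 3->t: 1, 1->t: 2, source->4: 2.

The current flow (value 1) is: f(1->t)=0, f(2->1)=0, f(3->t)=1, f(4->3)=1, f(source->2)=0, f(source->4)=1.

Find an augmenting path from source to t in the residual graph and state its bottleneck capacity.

source->2->1->t, bottleneck 1

Residual along source->2->1->t: source->2: 1, 2->1: 1, 1->t: 2.
Bottleneck = min = 1.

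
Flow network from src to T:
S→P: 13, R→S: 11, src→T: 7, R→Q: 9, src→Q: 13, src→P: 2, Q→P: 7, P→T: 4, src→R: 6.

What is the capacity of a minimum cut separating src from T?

Max flow = 11 (via 3 augmenting paths).
In the residual at optimum, the set reachable from src is {P, Q, R, S, src}.
Cut edges: src→T (cap 7), P→T (cap 4). Sum = 11.

11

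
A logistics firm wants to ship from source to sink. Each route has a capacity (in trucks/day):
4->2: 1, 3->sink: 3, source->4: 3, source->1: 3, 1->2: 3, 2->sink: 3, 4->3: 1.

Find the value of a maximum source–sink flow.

Augment source->4->3->sink: bottleneck 1. Total 1.
Augment source->4->2->sink: bottleneck 1. Total 2.
Augment source->1->2->sink: bottleneck 2. Total 4.
No augmenting path remains in the residual graph.

4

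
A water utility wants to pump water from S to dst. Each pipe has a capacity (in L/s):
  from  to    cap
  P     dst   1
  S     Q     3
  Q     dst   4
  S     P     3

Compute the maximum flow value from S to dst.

Augment S->Q->dst: bottleneck 3. Total 3.
Augment S->P->dst: bottleneck 1. Total 4.
No augmenting path remains in the residual graph.

4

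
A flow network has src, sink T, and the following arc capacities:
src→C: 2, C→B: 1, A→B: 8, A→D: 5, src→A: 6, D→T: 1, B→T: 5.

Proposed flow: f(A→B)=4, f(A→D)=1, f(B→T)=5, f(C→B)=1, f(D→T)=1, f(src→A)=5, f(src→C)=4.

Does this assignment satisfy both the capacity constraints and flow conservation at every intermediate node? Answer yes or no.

No

Capacity violated on src→C: flow 4 > capacity 2.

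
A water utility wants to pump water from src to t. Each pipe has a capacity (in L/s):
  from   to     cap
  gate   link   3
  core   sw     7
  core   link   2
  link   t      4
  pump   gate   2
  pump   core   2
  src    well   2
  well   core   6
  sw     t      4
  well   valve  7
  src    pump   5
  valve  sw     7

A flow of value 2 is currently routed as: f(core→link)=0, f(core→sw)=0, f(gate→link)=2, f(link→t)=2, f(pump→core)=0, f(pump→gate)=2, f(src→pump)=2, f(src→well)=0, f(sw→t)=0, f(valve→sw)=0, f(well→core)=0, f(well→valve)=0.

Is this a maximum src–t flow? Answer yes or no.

Residual path src→pump→core→link→t has bottleneck 2 > 0.
Pushing 2 along it raises the flow to 4, so the given flow is not maximum.

No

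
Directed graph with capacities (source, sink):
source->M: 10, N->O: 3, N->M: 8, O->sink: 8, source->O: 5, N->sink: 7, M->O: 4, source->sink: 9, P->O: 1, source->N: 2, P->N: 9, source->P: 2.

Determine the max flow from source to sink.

21

Augment source->sink: bottleneck 9. Total 9.
Augment source->N->sink: bottleneck 2. Total 11.
Augment source->O->sink: bottleneck 5. Total 16.
Augment source->P->N->sink: bottleneck 2. Total 18.
Augment source->M->O->sink: bottleneck 3. Total 21.
No augmenting path remains in the residual graph.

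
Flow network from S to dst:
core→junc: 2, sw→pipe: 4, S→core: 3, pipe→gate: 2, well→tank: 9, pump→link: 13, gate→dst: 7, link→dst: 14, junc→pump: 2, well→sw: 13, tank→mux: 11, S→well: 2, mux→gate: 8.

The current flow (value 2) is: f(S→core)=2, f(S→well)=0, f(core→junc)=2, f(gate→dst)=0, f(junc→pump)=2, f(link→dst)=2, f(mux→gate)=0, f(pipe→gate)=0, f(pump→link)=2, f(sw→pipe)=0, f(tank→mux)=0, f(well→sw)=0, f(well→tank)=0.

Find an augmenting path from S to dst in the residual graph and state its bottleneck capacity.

S→well→tank→mux→gate→dst, bottleneck 2

Residual along S→well→tank→mux→gate→dst: S→well: 2, well→tank: 9, tank→mux: 11, mux→gate: 8, gate→dst: 7.
Bottleneck = min = 2.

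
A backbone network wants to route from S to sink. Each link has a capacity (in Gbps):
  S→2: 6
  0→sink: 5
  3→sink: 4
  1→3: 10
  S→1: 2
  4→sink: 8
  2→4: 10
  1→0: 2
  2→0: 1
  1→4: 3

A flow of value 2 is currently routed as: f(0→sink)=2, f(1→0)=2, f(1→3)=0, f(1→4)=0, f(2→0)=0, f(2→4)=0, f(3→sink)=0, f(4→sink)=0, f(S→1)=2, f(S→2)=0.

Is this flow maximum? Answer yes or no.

No

Residual path S→2→4→sink has bottleneck 6 > 0.
Pushing 6 along it raises the flow to 8, so the given flow is not maximum.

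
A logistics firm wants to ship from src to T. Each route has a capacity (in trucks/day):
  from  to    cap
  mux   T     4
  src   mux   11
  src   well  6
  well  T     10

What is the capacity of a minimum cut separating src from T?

Max flow = 10 (via 2 augmenting paths).
In the residual at optimum, the set reachable from src is {mux, src}.
Cut edges: src->well (cap 6), mux->T (cap 4). Sum = 10.

10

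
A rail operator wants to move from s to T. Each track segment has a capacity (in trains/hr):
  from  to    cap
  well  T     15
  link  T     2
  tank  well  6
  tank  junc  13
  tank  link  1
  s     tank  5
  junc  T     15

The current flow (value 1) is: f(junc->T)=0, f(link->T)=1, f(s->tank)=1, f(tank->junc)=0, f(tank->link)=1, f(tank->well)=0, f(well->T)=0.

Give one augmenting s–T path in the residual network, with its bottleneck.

Residual along s->tank->well->T: s->tank: 4, tank->well: 6, well->T: 15.
Bottleneck = min = 4.

s->tank->well->T, bottleneck 4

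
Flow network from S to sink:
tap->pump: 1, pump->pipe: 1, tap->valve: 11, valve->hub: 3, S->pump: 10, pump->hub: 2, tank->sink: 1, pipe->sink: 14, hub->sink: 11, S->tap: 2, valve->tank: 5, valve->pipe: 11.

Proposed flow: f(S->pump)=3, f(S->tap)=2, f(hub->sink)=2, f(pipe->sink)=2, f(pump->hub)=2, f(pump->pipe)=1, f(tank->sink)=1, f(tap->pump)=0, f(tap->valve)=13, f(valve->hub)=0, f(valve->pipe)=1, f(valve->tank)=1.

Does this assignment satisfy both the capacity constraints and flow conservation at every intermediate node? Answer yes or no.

Capacity violated on tap->valve: flow 13 > capacity 11.

No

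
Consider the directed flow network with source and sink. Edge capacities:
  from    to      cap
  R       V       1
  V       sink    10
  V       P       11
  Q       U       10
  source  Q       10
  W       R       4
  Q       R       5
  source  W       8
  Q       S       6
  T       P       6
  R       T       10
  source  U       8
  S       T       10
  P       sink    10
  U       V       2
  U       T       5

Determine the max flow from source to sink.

Augment source→U→V→sink: bottleneck 2. Total 2.
Augment source→W→R→V→sink: bottleneck 1. Total 3.
Augment source→U→T→P→sink: bottleneck 5. Total 8.
Augment source→W→R→T→P→sink: bottleneck 1. Total 9.
No augmenting path remains in the residual graph.

9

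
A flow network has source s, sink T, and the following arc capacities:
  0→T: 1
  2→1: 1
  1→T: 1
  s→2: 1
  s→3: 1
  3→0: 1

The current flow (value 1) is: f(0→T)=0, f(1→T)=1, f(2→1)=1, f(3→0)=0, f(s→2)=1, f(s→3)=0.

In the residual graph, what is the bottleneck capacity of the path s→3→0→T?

1

Residual capacities along the path: s→3: 1, 3→0: 1, 0→T: 1.
Minimum is 1.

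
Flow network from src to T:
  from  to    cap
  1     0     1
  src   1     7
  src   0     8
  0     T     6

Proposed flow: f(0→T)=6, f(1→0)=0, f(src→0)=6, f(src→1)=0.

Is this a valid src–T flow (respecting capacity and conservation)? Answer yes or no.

Yes

Every edge has 0 ≤ f(e) ≤ cap(e).
At each intermediate node, inflow equals outflow.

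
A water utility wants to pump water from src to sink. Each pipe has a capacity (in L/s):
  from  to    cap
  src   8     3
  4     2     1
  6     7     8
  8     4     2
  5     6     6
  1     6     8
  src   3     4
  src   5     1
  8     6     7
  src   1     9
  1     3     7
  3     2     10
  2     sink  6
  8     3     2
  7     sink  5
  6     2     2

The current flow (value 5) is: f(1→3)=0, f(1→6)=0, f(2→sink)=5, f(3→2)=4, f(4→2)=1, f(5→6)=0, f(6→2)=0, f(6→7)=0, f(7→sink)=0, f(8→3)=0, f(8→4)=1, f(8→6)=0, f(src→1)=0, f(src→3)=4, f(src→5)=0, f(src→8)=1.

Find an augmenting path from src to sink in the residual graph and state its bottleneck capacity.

src→8→6→2→sink, bottleneck 1

Residual along src→8→6→2→sink: src→8: 2, 8→6: 7, 6→2: 2, 2→sink: 1.
Bottleneck = min = 1.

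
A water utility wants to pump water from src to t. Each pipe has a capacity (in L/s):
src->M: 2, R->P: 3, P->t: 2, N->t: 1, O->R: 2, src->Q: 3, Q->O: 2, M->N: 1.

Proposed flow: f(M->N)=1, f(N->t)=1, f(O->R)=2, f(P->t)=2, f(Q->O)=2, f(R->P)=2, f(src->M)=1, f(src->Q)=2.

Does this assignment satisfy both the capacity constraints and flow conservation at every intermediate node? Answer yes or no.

Every edge has 0 ≤ f(e) ≤ cap(e).
At each intermediate node, inflow equals outflow.

Yes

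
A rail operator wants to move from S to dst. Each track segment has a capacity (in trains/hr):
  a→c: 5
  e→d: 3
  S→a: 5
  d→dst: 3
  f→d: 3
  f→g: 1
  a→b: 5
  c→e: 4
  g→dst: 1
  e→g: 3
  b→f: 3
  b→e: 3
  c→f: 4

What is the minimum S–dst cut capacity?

4

Max flow = 4 (via 2 augmenting paths).
In the residual at optimum, the set reachable from S is {S, a, b, c, d, e, f, g}.
Cut edges: d→dst (cap 3), g→dst (cap 1). Sum = 4.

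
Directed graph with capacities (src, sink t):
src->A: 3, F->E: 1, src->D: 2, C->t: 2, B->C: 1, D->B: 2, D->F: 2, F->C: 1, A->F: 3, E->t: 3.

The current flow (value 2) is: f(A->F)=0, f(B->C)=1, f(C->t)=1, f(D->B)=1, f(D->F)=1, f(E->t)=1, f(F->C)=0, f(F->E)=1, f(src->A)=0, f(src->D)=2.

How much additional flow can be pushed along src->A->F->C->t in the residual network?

1

Residual capacities along the path: src->A: 3, A->F: 3, F->C: 1, C->t: 1.
Minimum is 1.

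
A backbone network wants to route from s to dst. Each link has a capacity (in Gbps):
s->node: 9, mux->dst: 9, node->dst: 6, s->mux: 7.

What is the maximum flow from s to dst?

13

Augment s->mux->dst: bottleneck 7. Total 7.
Augment s->node->dst: bottleneck 6. Total 13.
No augmenting path remains in the residual graph.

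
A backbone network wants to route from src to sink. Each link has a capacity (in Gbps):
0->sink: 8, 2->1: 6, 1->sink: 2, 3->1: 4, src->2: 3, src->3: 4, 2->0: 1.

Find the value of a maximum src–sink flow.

Augment src->3->1->sink: bottleneck 2. Total 2.
Augment src->2->0->sink: bottleneck 1. Total 3.
No augmenting path remains in the residual graph.

3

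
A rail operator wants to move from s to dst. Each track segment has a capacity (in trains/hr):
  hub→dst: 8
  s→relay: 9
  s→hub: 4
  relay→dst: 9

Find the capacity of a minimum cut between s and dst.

13

Max flow = 13 (via 2 augmenting paths).
In the residual at optimum, the set reachable from s is {s}.
Cut edges: s→relay (cap 9), s→hub (cap 4). Sum = 13.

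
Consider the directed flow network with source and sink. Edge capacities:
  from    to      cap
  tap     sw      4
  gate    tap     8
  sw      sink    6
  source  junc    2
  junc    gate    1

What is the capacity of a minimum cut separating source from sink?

Max flow = 1 (via 1 augmenting path).
In the residual at optimum, the set reachable from source is {junc, source}.
Cut edges: junc→gate (cap 1). Sum = 1.

1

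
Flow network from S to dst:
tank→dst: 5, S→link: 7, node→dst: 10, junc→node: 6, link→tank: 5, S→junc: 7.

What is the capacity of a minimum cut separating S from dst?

11

Max flow = 11 (via 2 augmenting paths).
In the residual at optimum, the set reachable from S is {S, junc, link}.
Cut edges: junc→node (cap 6), link→tank (cap 5). Sum = 11.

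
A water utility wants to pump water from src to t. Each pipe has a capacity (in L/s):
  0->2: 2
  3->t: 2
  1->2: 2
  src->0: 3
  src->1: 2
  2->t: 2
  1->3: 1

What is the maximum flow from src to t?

Augment src->1->3->t: bottleneck 1. Total 1.
Augment src->1->2->t: bottleneck 1. Total 2.
Augment src->0->2->t: bottleneck 1. Total 3.
No augmenting path remains in the residual graph.

3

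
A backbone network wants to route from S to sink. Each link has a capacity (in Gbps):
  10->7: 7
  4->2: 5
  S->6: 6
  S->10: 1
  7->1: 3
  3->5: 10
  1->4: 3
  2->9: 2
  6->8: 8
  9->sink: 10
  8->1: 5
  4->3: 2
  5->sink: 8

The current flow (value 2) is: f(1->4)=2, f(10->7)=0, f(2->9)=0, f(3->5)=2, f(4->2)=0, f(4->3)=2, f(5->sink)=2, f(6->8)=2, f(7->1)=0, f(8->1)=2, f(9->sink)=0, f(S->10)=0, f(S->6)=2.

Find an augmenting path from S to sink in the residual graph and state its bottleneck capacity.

Residual along S->6->8->1->4->2->9->sink: S->6: 4, 6->8: 6, 8->1: 3, 1->4: 1, 4->2: 5, 2->9: 2, 9->sink: 10.
Bottleneck = min = 1.

S->6->8->1->4->2->9->sink, bottleneck 1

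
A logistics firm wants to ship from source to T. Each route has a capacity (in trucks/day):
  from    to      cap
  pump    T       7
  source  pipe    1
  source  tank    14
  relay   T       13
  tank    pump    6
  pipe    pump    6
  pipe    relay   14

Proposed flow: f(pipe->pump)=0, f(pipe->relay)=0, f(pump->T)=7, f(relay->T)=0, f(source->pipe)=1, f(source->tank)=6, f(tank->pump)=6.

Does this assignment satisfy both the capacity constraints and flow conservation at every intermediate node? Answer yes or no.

Conservation fails at pipe: inflow 1 ≠ outflow 0.

No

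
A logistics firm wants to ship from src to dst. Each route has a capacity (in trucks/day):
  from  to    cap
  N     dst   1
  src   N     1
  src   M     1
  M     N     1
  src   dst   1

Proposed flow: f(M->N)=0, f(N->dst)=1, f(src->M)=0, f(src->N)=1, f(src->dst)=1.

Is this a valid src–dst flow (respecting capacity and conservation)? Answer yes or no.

Yes

Every edge has 0 ≤ f(e) ≤ cap(e).
At each intermediate node, inflow equals outflow.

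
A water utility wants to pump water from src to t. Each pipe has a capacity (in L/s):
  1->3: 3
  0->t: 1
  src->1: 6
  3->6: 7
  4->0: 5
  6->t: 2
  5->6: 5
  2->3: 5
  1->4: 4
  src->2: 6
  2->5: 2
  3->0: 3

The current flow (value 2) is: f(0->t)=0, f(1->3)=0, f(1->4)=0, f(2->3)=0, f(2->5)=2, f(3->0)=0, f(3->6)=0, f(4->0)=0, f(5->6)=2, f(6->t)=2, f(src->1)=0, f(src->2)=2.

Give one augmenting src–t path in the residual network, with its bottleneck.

Residual along src->2->3->0->t: src->2: 4, 2->3: 5, 3->0: 3, 0->t: 1.
Bottleneck = min = 1.

src->2->3->0->t, bottleneck 1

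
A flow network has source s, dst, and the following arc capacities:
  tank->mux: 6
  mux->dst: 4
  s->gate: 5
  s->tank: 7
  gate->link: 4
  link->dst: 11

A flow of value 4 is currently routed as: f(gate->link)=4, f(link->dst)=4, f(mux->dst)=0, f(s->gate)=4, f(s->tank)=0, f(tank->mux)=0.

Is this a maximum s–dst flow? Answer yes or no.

Residual path s->tank->mux->dst has bottleneck 4 > 0.
Pushing 4 along it raises the flow to 8, so the given flow is not maximum.

No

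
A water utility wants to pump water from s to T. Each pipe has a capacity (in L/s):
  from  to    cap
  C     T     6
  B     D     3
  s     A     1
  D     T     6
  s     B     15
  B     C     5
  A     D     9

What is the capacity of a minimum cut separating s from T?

Max flow = 9 (via 3 augmenting paths).
In the residual at optimum, the set reachable from s is {B, s}.
Cut edges: s->A (cap 1), B->C (cap 5), B->D (cap 3). Sum = 9.

9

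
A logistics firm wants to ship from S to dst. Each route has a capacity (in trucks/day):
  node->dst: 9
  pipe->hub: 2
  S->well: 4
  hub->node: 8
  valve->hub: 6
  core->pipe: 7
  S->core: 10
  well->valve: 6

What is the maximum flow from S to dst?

6

Augment S->core->pipe->hub->node->dst: bottleneck 2. Total 2.
Augment S->well->valve->hub->node->dst: bottleneck 4. Total 6.
No augmenting path remains in the residual graph.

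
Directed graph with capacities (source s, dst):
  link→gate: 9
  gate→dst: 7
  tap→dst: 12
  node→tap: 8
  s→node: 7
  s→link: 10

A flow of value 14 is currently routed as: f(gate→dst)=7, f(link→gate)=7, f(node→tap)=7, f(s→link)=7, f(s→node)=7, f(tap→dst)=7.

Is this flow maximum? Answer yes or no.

Residual reachable from s: {gate, link, s}; dst is not reachable.
Saturated cut: s→node, gate→dst with total capacity 14 = current flow value. Flow is maximum.

Yes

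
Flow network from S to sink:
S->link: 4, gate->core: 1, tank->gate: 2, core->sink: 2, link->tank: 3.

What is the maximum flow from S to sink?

Augment S->link->tank->gate->core->sink: bottleneck 1. Total 1.
No augmenting path remains in the residual graph.

1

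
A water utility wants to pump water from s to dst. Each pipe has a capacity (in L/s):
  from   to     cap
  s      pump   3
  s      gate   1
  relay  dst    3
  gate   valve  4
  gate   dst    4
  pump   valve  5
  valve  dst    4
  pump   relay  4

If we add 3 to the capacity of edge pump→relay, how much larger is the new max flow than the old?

Original max flow = 4.
Edge pump→relay does not cross the min cut (source side {s}), so extra capacity there cannot help.
New max flow = 4. Increase = 0.

0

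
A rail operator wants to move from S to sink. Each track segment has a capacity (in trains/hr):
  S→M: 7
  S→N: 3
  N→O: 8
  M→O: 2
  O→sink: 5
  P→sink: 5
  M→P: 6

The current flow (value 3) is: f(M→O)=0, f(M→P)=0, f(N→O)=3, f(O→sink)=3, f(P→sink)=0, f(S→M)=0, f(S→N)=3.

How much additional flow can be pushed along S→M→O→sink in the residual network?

2

Residual capacities along the path: S→M: 7, M→O: 2, O→sink: 2.
Minimum is 2.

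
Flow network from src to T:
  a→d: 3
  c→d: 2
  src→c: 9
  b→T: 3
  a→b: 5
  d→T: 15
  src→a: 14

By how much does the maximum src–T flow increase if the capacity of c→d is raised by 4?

Original max flow = 8.
After raising cap(c→d), augmenting paths through that edge carry 4 more units.
New max flow = 12. Increase = 4.

4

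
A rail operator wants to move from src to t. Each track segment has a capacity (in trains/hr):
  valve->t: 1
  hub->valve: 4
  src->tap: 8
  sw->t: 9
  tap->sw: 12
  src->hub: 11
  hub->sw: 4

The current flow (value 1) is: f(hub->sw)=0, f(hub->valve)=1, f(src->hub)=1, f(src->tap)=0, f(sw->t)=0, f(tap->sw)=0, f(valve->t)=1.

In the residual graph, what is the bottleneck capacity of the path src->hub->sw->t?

Residual capacities along the path: src->hub: 10, hub->sw: 4, sw->t: 9.
Minimum is 4.

4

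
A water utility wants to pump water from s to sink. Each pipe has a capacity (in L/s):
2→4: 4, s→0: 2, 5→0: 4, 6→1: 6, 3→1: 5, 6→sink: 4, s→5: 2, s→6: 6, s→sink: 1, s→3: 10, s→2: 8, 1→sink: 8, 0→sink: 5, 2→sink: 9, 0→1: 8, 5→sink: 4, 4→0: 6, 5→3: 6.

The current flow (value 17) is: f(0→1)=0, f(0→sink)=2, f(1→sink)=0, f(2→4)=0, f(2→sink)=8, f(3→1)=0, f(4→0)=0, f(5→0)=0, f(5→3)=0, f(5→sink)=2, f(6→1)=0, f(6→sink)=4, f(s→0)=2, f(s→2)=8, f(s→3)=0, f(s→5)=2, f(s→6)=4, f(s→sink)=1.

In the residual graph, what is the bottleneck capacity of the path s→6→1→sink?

Residual capacities along the path: s→6: 2, 6→1: 6, 1→sink: 8.
Minimum is 2.

2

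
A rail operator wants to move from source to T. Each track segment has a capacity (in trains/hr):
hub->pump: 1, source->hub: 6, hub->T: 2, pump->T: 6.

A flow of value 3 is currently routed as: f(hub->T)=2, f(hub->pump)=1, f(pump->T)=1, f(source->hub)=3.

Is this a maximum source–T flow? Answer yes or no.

Yes

Residual reachable from source: {hub, source}; T is not reachable.
Saturated cut: hub->pump, hub->T with total capacity 3 = current flow value. Flow is maximum.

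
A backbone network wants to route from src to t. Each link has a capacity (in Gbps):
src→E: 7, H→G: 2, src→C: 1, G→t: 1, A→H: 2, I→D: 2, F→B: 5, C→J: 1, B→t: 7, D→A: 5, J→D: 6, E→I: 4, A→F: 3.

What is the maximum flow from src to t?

3

Augment src→C→J→D→A→F→B→t: bottleneck 1. Total 1.
Augment src→E→I→D→A→F→B→t: bottleneck 2. Total 3.
No augmenting path remains in the residual graph.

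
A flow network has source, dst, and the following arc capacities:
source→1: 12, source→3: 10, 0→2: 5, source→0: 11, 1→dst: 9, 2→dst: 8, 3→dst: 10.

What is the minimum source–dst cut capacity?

Max flow = 24 (via 3 augmenting paths).
In the residual at optimum, the set reachable from source is {0, 1, source}.
Cut edges: source→3 (cap 10), 0→2 (cap 5), 1→dst (cap 9). Sum = 24.

24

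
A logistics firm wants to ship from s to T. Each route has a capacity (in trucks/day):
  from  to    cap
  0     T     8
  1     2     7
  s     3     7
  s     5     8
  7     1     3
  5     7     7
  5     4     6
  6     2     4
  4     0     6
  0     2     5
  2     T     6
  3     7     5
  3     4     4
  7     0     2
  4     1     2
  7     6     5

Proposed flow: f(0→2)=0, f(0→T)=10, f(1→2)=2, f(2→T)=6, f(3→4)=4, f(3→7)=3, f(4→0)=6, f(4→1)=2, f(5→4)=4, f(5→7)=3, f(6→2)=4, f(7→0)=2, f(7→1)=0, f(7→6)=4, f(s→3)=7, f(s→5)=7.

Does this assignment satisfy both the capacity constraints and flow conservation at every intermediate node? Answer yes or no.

Capacity violated on 0→T: flow 10 > capacity 8.

No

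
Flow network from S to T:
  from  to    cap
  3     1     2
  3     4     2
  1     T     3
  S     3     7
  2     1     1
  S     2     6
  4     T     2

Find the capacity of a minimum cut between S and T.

Max flow = 5 (via 3 augmenting paths).
In the residual at optimum, the set reachable from S is {2, 3, S}.
Cut edges: 2->1 (cap 1), 3->1 (cap 2), 3->4 (cap 2). Sum = 5.

5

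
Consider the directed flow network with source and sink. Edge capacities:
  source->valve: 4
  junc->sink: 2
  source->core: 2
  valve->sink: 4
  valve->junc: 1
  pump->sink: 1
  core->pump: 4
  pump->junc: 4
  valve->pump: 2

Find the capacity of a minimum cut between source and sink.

6

Max flow = 6 (via 3 augmenting paths).
In the residual at optimum, the set reachable from source is {source}.
Cut edges: source->valve (cap 4), source->core (cap 2). Sum = 6.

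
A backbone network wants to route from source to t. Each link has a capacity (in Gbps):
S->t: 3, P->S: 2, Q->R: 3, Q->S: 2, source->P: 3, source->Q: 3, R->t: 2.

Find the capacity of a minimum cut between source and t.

Max flow = 5 (via 3 augmenting paths).
In the residual at optimum, the set reachable from source is {P, source}.
Cut edges: source->Q (cap 3), P->S (cap 2). Sum = 5.

5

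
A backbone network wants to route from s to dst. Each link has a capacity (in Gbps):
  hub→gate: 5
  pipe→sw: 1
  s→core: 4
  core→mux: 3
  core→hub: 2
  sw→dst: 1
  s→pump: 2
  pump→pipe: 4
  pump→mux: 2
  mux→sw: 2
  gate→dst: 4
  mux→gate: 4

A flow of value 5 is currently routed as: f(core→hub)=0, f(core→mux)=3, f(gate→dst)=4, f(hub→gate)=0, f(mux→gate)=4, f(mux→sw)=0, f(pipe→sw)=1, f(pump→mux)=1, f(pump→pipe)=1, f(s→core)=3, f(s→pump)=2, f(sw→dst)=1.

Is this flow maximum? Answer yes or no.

Yes

Residual reachable from s: {core, gate, hub, mux, pipe, pump, s, sw}; dst is not reachable.
Saturated cut: sw→dst, gate→dst with total capacity 5 = current flow value. Flow is maximum.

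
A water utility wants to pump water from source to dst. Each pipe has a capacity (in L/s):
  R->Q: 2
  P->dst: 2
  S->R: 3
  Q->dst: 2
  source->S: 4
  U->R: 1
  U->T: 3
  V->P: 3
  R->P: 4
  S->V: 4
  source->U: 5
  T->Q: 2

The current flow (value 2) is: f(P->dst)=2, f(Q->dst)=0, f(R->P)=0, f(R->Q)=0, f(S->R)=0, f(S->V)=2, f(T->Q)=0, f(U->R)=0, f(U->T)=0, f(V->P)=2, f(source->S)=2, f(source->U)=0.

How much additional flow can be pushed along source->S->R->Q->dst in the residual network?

2

Residual capacities along the path: source->S: 2, S->R: 3, R->Q: 2, Q->dst: 2.
Minimum is 2.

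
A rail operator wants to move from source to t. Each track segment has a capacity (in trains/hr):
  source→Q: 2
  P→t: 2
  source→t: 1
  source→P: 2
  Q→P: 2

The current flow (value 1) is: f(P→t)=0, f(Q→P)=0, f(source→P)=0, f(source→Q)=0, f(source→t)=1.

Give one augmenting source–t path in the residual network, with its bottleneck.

source→P→t, bottleneck 2

Residual along source→P→t: source→P: 2, P→t: 2.
Bottleneck = min = 2.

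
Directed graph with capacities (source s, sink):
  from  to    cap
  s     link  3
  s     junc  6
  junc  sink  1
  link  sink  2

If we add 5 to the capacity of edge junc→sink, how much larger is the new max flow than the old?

5

Original max flow = 3.
After raising cap(junc→sink), augmenting paths through that edge carry 5 more units.
New max flow = 8. Increase = 5.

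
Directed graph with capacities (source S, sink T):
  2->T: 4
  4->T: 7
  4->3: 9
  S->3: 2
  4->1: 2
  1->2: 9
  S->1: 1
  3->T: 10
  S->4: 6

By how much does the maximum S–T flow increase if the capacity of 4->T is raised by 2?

Original max flow = 9.
Edge 4->T does not cross the min cut (source side {S}), so extra capacity there cannot help.
New max flow = 9. Increase = 0.

0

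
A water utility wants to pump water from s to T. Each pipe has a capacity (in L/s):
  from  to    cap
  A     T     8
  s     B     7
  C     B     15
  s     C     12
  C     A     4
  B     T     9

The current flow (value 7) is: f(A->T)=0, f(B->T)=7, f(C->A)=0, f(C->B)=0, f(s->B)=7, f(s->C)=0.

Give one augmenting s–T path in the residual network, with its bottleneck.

s->C->B->T, bottleneck 2

Residual along s->C->B->T: s->C: 12, C->B: 15, B->T: 2.
Bottleneck = min = 2.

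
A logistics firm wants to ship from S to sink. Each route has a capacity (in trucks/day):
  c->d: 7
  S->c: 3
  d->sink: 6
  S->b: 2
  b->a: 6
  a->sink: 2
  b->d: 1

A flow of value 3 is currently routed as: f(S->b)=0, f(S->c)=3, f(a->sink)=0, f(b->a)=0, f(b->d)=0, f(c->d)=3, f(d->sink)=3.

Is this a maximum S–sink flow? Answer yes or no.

No

Residual path S->b->d->sink has bottleneck 1 > 0.
Pushing 1 along it raises the flow to 4, so the given flow is not maximum.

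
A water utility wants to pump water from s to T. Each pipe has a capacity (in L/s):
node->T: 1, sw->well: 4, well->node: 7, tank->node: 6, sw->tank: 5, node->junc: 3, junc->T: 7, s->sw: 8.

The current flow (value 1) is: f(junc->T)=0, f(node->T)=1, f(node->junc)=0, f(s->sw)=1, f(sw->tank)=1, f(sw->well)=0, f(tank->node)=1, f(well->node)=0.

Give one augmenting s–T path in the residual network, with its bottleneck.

s->sw->tank->node->junc->T, bottleneck 3

Residual along s->sw->tank->node->junc->T: s->sw: 7, sw->tank: 4, tank->node: 5, node->junc: 3, junc->T: 7.
Bottleneck = min = 3.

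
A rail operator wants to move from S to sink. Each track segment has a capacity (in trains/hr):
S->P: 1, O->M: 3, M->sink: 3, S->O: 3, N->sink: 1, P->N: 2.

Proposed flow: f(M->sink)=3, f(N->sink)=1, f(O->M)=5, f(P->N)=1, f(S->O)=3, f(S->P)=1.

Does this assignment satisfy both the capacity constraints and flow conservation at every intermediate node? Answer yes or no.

Capacity violated on O->M: flow 5 > capacity 3.

No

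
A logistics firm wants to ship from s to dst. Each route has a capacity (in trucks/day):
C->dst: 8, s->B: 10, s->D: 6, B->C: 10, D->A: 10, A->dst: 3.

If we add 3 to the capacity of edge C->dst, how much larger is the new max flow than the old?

Original max flow = 11.
After raising cap(C->dst), augmenting paths through that edge carry 2 more units.
New max flow = 13. Increase = 2.

2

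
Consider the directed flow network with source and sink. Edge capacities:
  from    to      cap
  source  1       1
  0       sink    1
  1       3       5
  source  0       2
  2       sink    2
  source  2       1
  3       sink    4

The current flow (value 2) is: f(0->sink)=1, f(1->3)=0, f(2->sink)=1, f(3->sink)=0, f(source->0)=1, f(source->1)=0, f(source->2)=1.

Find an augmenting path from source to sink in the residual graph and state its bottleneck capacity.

Residual along source->1->3->sink: source->1: 1, 1->3: 5, 3->sink: 4.
Bottleneck = min = 1.

source->1->3->sink, bottleneck 1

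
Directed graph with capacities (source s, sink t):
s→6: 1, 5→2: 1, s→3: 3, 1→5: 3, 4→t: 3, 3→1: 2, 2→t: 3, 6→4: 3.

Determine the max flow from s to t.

2

Augment s→6→4→t: bottleneck 1. Total 1.
Augment s→3→1→5→2→t: bottleneck 1. Total 2.
No augmenting path remains in the residual graph.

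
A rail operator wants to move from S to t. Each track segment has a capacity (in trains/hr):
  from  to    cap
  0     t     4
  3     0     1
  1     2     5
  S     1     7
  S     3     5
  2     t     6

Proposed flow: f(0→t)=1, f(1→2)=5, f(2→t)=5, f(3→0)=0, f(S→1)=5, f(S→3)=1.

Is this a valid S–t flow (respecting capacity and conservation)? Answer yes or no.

Conservation fails at 3: inflow 1 ≠ outflow 0.

No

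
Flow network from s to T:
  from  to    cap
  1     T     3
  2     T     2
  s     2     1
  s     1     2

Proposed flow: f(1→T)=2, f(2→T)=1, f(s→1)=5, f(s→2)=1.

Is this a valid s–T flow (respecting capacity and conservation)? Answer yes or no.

Capacity violated on s→1: flow 5 > capacity 2.

No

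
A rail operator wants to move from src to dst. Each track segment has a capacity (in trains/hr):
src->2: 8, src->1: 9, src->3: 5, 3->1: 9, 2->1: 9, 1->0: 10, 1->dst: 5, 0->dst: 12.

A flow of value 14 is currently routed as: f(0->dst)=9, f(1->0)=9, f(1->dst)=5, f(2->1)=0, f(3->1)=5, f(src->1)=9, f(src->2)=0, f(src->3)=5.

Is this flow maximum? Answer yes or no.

No

Residual path src->2->1->0->dst has bottleneck 1 > 0.
Pushing 1 along it raises the flow to 15, so the given flow is not maximum.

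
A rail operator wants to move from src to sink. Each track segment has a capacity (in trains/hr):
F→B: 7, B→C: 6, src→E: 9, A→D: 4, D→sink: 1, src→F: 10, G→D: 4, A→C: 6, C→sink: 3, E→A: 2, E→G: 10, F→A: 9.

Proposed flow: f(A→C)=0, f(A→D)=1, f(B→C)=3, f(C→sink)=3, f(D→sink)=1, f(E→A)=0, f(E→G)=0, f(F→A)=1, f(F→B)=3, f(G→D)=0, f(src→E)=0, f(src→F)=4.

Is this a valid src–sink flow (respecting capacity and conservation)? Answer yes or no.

Yes

Every edge has 0 ≤ f(e) ≤ cap(e).
At each intermediate node, inflow equals outflow.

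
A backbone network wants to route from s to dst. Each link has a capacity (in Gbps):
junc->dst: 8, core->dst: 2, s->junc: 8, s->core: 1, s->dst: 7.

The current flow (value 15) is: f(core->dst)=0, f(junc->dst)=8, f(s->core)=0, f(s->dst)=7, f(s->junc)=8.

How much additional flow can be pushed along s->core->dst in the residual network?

Residual capacities along the path: s->core: 1, core->dst: 2.
Minimum is 1.

1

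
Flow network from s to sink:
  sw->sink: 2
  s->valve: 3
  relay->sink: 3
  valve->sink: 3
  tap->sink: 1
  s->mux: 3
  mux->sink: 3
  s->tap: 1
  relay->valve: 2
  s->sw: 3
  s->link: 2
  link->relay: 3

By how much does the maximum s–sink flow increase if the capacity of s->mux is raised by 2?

Original max flow = 11.
Even with extra capacity on s->mux, another cut of capacity 11 remains binding.
New max flow = 11. Increase = 0.

0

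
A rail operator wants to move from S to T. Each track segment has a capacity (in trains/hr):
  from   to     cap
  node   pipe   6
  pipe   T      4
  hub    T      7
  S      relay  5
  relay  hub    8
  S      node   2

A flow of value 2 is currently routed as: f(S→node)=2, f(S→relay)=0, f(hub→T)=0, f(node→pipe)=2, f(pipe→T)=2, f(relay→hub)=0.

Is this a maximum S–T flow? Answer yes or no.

Residual path S→relay→hub→T has bottleneck 5 > 0.
Pushing 5 along it raises the flow to 7, so the given flow is not maximum.

No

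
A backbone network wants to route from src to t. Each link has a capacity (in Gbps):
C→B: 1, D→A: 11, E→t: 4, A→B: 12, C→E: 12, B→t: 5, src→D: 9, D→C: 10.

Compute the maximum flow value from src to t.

Augment src→D→C→B→t: bottleneck 1. Total 1.
Augment src→D→C→E→t: bottleneck 4. Total 5.
Augment src→D→A→B→t: bottleneck 4. Total 9.
No augmenting path remains in the residual graph.

9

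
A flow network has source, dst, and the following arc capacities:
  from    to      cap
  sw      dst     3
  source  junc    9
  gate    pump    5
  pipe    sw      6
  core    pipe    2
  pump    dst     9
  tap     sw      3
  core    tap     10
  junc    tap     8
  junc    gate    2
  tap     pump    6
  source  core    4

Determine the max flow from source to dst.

11

Augment source→junc→gate→pump→dst: bottleneck 2. Total 2.
Augment source→junc→tap→pump→dst: bottleneck 6. Total 8.
Augment source→junc→tap→sw→dst: bottleneck 1. Total 9.
Augment source→core→tap→sw→dst: bottleneck 2. Total 11.
No augmenting path remains in the residual graph.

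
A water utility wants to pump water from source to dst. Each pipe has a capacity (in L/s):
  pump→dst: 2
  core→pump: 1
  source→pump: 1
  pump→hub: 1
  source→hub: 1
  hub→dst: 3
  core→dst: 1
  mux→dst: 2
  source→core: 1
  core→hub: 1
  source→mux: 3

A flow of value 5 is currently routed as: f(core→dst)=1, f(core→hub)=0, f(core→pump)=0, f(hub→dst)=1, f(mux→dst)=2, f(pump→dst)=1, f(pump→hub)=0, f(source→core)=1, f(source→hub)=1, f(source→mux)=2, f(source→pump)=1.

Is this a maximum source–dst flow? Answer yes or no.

Yes

Residual reachable from source: {mux, source}; dst is not reachable.
Saturated cut: source→core, source→pump, source→hub, mux→dst with total capacity 5 = current flow value. Flow is maximum.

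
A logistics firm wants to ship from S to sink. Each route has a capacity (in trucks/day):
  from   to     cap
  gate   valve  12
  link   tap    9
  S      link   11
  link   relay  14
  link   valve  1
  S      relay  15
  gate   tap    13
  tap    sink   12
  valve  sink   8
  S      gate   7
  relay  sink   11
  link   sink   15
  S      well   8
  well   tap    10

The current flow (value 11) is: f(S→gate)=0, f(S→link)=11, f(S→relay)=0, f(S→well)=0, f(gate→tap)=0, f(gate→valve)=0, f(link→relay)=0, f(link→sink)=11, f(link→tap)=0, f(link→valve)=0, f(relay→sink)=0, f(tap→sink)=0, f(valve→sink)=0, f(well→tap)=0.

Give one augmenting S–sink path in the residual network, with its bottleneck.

S→relay→sink, bottleneck 11

Residual along S→relay→sink: S→relay: 15, relay→sink: 11.
Bottleneck = min = 11.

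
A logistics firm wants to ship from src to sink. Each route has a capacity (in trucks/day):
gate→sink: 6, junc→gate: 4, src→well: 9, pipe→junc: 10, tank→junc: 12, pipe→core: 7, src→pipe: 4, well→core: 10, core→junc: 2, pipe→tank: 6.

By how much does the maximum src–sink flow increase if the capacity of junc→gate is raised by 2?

2

Original max flow = 4.
After raising cap(junc→gate), augmenting paths through that edge carry 2 more units.
New max flow = 6. Increase = 2.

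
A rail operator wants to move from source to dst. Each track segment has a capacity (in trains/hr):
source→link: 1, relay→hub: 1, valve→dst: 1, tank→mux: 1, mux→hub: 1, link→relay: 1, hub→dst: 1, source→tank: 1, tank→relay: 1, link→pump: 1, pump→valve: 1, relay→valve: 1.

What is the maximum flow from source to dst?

2

Augment source→link→pump→valve→dst: bottleneck 1. Total 1.
Augment source→tank→relay→hub→dst: bottleneck 1. Total 2.
No augmenting path remains in the residual graph.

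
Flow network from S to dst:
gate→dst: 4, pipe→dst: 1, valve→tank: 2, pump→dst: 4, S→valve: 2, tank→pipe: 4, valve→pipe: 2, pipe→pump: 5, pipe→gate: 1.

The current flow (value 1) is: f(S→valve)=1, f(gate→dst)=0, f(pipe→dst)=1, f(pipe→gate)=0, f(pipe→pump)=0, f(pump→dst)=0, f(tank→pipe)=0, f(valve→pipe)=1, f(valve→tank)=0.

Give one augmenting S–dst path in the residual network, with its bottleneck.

S→valve→pipe→gate→dst, bottleneck 1

Residual along S→valve→pipe→gate→dst: S→valve: 1, valve→pipe: 1, pipe→gate: 1, gate→dst: 4.
Bottleneck = min = 1.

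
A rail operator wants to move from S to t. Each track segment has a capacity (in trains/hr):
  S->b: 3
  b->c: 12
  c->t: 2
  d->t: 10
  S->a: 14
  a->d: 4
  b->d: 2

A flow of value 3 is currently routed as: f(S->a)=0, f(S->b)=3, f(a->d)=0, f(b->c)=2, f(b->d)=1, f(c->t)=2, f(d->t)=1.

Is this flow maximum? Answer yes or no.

Residual path S->a->d->t has bottleneck 4 > 0.
Pushing 4 along it raises the flow to 7, so the given flow is not maximum.

No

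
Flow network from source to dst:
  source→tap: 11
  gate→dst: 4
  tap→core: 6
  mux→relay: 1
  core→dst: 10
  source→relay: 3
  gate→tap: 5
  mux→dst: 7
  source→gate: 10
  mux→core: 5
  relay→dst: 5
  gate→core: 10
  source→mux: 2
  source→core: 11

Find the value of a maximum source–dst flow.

19

Augment source→mux→dst: bottleneck 2. Total 2.
Augment source→relay→dst: bottleneck 3. Total 5.
Augment source→gate→dst: bottleneck 4. Total 9.
Augment source→core→dst: bottleneck 10. Total 19.
No augmenting path remains in the residual graph.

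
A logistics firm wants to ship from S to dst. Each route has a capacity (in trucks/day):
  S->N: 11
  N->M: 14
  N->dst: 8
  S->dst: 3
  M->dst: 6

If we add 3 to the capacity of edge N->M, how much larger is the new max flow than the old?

0

Original max flow = 14.
Edge N->M does not cross the min cut (source side {S}), so extra capacity there cannot help.
New max flow = 14. Increase = 0.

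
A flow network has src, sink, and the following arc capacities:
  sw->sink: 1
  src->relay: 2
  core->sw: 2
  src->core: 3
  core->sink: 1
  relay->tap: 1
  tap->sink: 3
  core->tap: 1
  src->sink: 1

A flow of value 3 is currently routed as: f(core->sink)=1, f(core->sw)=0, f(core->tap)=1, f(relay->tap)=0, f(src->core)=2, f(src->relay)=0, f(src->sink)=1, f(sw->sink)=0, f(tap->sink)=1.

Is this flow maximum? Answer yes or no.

No

Residual path src->core->sw->sink has bottleneck 1 > 0.
Pushing 1 along it raises the flow to 4, so the given flow is not maximum.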